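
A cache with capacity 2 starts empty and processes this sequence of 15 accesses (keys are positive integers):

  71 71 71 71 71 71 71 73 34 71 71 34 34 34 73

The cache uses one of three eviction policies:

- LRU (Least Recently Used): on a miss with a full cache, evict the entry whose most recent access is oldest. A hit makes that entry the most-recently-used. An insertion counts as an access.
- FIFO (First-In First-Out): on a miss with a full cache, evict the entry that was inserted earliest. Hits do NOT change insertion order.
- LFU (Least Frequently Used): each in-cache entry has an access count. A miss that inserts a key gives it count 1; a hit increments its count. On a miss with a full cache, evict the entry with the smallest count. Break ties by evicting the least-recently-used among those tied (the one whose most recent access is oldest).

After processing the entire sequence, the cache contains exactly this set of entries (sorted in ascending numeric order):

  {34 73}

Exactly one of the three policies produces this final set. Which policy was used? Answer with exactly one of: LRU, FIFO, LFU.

Simulating under each policy and comparing final sets:
  LRU: final set = {34 73} -> MATCHES target
  FIFO: final set = {71 73} -> differs
  LFU: final set = {71 73} -> differs
Only LRU produces the target set.

Answer: LRU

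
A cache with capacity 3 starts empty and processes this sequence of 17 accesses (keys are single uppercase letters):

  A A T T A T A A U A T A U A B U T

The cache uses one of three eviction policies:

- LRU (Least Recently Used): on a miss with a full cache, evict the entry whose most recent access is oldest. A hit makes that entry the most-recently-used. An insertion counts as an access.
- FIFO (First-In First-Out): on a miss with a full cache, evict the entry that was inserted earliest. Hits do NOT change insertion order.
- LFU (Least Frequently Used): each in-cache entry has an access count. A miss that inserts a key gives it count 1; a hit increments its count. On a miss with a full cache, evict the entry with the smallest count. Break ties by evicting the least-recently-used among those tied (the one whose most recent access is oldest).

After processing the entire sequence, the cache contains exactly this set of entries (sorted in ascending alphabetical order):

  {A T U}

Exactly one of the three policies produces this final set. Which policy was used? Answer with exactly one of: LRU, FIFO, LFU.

Answer: LFU

Derivation:
Simulating under each policy and comparing final sets:
  LRU: final set = {B T U} -> differs
  FIFO: final set = {B T U} -> differs
  LFU: final set = {A T U} -> MATCHES target
Only LFU produces the target set.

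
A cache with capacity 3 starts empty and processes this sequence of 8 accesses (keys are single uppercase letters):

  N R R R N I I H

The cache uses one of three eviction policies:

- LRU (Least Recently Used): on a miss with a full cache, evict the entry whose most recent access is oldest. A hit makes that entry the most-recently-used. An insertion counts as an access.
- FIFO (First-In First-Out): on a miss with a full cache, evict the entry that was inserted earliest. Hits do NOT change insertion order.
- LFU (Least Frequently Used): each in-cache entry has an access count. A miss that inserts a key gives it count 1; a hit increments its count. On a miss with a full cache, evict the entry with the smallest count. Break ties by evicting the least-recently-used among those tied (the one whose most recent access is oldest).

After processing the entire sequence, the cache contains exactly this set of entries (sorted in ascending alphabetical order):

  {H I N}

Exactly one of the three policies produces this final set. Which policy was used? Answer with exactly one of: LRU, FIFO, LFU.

Simulating under each policy and comparing final sets:
  LRU: final set = {H I N} -> MATCHES target
  FIFO: final set = {H I R} -> differs
  LFU: final set = {H I R} -> differs
Only LRU produces the target set.

Answer: LRU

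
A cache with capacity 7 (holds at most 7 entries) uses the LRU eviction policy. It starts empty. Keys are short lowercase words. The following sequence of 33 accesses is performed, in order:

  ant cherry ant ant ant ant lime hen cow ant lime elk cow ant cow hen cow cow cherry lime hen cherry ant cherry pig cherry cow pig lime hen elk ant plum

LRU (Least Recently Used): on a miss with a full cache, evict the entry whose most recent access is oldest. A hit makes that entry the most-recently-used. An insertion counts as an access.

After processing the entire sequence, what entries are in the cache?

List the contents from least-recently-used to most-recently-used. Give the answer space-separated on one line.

LRU simulation (capacity=7):
  1. access ant: MISS. Cache (LRU->MRU): [ant]
  2. access cherry: MISS. Cache (LRU->MRU): [ant cherry]
  3. access ant: HIT. Cache (LRU->MRU): [cherry ant]
  4. access ant: HIT. Cache (LRU->MRU): [cherry ant]
  5. access ant: HIT. Cache (LRU->MRU): [cherry ant]
  6. access ant: HIT. Cache (LRU->MRU): [cherry ant]
  7. access lime: MISS. Cache (LRU->MRU): [cherry ant lime]
  8. access hen: MISS. Cache (LRU->MRU): [cherry ant lime hen]
  9. access cow: MISS. Cache (LRU->MRU): [cherry ant lime hen cow]
  10. access ant: HIT. Cache (LRU->MRU): [cherry lime hen cow ant]
  11. access lime: HIT. Cache (LRU->MRU): [cherry hen cow ant lime]
  12. access elk: MISS. Cache (LRU->MRU): [cherry hen cow ant lime elk]
  13. access cow: HIT. Cache (LRU->MRU): [cherry hen ant lime elk cow]
  14. access ant: HIT. Cache (LRU->MRU): [cherry hen lime elk cow ant]
  15. access cow: HIT. Cache (LRU->MRU): [cherry hen lime elk ant cow]
  16. access hen: HIT. Cache (LRU->MRU): [cherry lime elk ant cow hen]
  17. access cow: HIT. Cache (LRU->MRU): [cherry lime elk ant hen cow]
  18. access cow: HIT. Cache (LRU->MRU): [cherry lime elk ant hen cow]
  19. access cherry: HIT. Cache (LRU->MRU): [lime elk ant hen cow cherry]
  20. access lime: HIT. Cache (LRU->MRU): [elk ant hen cow cherry lime]
  21. access hen: HIT. Cache (LRU->MRU): [elk ant cow cherry lime hen]
  22. access cherry: HIT. Cache (LRU->MRU): [elk ant cow lime hen cherry]
  23. access ant: HIT. Cache (LRU->MRU): [elk cow lime hen cherry ant]
  24. access cherry: HIT. Cache (LRU->MRU): [elk cow lime hen ant cherry]
  25. access pig: MISS. Cache (LRU->MRU): [elk cow lime hen ant cherry pig]
  26. access cherry: HIT. Cache (LRU->MRU): [elk cow lime hen ant pig cherry]
  27. access cow: HIT. Cache (LRU->MRU): [elk lime hen ant pig cherry cow]
  28. access pig: HIT. Cache (LRU->MRU): [elk lime hen ant cherry cow pig]
  29. access lime: HIT. Cache (LRU->MRU): [elk hen ant cherry cow pig lime]
  30. access hen: HIT. Cache (LRU->MRU): [elk ant cherry cow pig lime hen]
  31. access elk: HIT. Cache (LRU->MRU): [ant cherry cow pig lime hen elk]
  32. access ant: HIT. Cache (LRU->MRU): [cherry cow pig lime hen elk ant]
  33. access plum: MISS, evict cherry. Cache (LRU->MRU): [cow pig lime hen elk ant plum]
Total: 25 hits, 8 misses, 1 evictions

Answer: cow pig lime hen elk ant plum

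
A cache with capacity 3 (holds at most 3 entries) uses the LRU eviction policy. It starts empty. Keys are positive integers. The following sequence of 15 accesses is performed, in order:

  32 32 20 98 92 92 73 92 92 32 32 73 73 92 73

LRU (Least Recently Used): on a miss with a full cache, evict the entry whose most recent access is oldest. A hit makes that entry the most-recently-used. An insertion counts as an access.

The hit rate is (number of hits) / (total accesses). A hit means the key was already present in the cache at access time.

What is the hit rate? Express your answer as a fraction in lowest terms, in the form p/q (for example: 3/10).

Answer: 3/5

Derivation:
LRU simulation (capacity=3):
  1. access 32: MISS. Cache (LRU->MRU): [32]
  2. access 32: HIT. Cache (LRU->MRU): [32]
  3. access 20: MISS. Cache (LRU->MRU): [32 20]
  4. access 98: MISS. Cache (LRU->MRU): [32 20 98]
  5. access 92: MISS, evict 32. Cache (LRU->MRU): [20 98 92]
  6. access 92: HIT. Cache (LRU->MRU): [20 98 92]
  7. access 73: MISS, evict 20. Cache (LRU->MRU): [98 92 73]
  8. access 92: HIT. Cache (LRU->MRU): [98 73 92]
  9. access 92: HIT. Cache (LRU->MRU): [98 73 92]
  10. access 32: MISS, evict 98. Cache (LRU->MRU): [73 92 32]
  11. access 32: HIT. Cache (LRU->MRU): [73 92 32]
  12. access 73: HIT. Cache (LRU->MRU): [92 32 73]
  13. access 73: HIT. Cache (LRU->MRU): [92 32 73]
  14. access 92: HIT. Cache (LRU->MRU): [32 73 92]
  15. access 73: HIT. Cache (LRU->MRU): [32 92 73]
Total: 9 hits, 6 misses, 3 evictions

Hit rate = 9/15 = 3/5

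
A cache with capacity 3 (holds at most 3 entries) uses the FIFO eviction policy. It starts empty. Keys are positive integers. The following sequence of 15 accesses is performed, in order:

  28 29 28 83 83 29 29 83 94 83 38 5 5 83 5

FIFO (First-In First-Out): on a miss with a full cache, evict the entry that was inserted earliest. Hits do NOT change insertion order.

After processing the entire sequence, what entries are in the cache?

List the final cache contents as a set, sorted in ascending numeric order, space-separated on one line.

Answer: 5 38 83

Derivation:
FIFO simulation (capacity=3):
  1. access 28: MISS. Cache (old->new): [28]
  2. access 29: MISS. Cache (old->new): [28 29]
  3. access 28: HIT. Cache (old->new): [28 29]
  4. access 83: MISS. Cache (old->new): [28 29 83]
  5. access 83: HIT. Cache (old->new): [28 29 83]
  6. access 29: HIT. Cache (old->new): [28 29 83]
  7. access 29: HIT. Cache (old->new): [28 29 83]
  8. access 83: HIT. Cache (old->new): [28 29 83]
  9. access 94: MISS, evict 28. Cache (old->new): [29 83 94]
  10. access 83: HIT. Cache (old->new): [29 83 94]
  11. access 38: MISS, evict 29. Cache (old->new): [83 94 38]
  12. access 5: MISS, evict 83. Cache (old->new): [94 38 5]
  13. access 5: HIT. Cache (old->new): [94 38 5]
  14. access 83: MISS, evict 94. Cache (old->new): [38 5 83]
  15. access 5: HIT. Cache (old->new): [38 5 83]
Total: 8 hits, 7 misses, 4 evictions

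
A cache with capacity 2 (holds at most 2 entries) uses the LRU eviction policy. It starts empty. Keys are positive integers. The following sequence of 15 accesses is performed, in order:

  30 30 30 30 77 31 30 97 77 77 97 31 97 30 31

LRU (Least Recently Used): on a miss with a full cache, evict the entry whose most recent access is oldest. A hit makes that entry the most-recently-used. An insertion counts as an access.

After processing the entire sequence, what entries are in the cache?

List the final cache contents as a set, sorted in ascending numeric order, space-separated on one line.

LRU simulation (capacity=2):
  1. access 30: MISS. Cache (LRU->MRU): [30]
  2. access 30: HIT. Cache (LRU->MRU): [30]
  3. access 30: HIT. Cache (LRU->MRU): [30]
  4. access 30: HIT. Cache (LRU->MRU): [30]
  5. access 77: MISS. Cache (LRU->MRU): [30 77]
  6. access 31: MISS, evict 30. Cache (LRU->MRU): [77 31]
  7. access 30: MISS, evict 77. Cache (LRU->MRU): [31 30]
  8. access 97: MISS, evict 31. Cache (LRU->MRU): [30 97]
  9. access 77: MISS, evict 30. Cache (LRU->MRU): [97 77]
  10. access 77: HIT. Cache (LRU->MRU): [97 77]
  11. access 97: HIT. Cache (LRU->MRU): [77 97]
  12. access 31: MISS, evict 77. Cache (LRU->MRU): [97 31]
  13. access 97: HIT. Cache (LRU->MRU): [31 97]
  14. access 30: MISS, evict 31. Cache (LRU->MRU): [97 30]
  15. access 31: MISS, evict 97. Cache (LRU->MRU): [30 31]
Total: 6 hits, 9 misses, 7 evictions

Answer: 30 31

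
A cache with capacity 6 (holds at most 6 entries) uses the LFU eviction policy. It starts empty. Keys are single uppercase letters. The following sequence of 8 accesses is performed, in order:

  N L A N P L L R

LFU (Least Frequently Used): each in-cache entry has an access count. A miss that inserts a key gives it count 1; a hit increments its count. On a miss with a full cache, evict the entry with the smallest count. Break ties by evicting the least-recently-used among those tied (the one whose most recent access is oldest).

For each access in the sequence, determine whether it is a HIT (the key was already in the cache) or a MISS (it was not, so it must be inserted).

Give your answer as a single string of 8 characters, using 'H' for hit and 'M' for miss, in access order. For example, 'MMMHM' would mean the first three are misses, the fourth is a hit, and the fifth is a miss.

Answer: MMMHMHHM

Derivation:
LFU simulation (capacity=6):
  1. access N: MISS. Cache: [N(c=1)]
  2. access L: MISS. Cache: [N(c=1) L(c=1)]
  3. access A: MISS. Cache: [N(c=1) L(c=1) A(c=1)]
  4. access N: HIT, count now 2. Cache: [L(c=1) A(c=1) N(c=2)]
  5. access P: MISS. Cache: [L(c=1) A(c=1) P(c=1) N(c=2)]
  6. access L: HIT, count now 2. Cache: [A(c=1) P(c=1) N(c=2) L(c=2)]
  7. access L: HIT, count now 3. Cache: [A(c=1) P(c=1) N(c=2) L(c=3)]
  8. access R: MISS. Cache: [A(c=1) P(c=1) R(c=1) N(c=2) L(c=3)]
Total: 3 hits, 5 misses, 0 evictions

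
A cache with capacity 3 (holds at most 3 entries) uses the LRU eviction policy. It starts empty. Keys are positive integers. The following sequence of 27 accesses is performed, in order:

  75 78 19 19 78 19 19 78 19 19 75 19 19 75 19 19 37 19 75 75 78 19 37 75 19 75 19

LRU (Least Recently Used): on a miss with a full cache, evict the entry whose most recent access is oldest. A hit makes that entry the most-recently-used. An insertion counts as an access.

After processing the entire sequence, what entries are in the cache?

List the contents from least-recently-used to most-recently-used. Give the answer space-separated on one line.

LRU simulation (capacity=3):
  1. access 75: MISS. Cache (LRU->MRU): [75]
  2. access 78: MISS. Cache (LRU->MRU): [75 78]
  3. access 19: MISS. Cache (LRU->MRU): [75 78 19]
  4. access 19: HIT. Cache (LRU->MRU): [75 78 19]
  5. access 78: HIT. Cache (LRU->MRU): [75 19 78]
  6. access 19: HIT. Cache (LRU->MRU): [75 78 19]
  7. access 19: HIT. Cache (LRU->MRU): [75 78 19]
  8. access 78: HIT. Cache (LRU->MRU): [75 19 78]
  9. access 19: HIT. Cache (LRU->MRU): [75 78 19]
  10. access 19: HIT. Cache (LRU->MRU): [75 78 19]
  11. access 75: HIT. Cache (LRU->MRU): [78 19 75]
  12. access 19: HIT. Cache (LRU->MRU): [78 75 19]
  13. access 19: HIT. Cache (LRU->MRU): [78 75 19]
  14. access 75: HIT. Cache (LRU->MRU): [78 19 75]
  15. access 19: HIT. Cache (LRU->MRU): [78 75 19]
  16. access 19: HIT. Cache (LRU->MRU): [78 75 19]
  17. access 37: MISS, evict 78. Cache (LRU->MRU): [75 19 37]
  18. access 19: HIT. Cache (LRU->MRU): [75 37 19]
  19. access 75: HIT. Cache (LRU->MRU): [37 19 75]
  20. access 75: HIT. Cache (LRU->MRU): [37 19 75]
  21. access 78: MISS, evict 37. Cache (LRU->MRU): [19 75 78]
  22. access 19: HIT. Cache (LRU->MRU): [75 78 19]
  23. access 37: MISS, evict 75. Cache (LRU->MRU): [78 19 37]
  24. access 75: MISS, evict 78. Cache (LRU->MRU): [19 37 75]
  25. access 19: HIT. Cache (LRU->MRU): [37 75 19]
  26. access 75: HIT. Cache (LRU->MRU): [37 19 75]
  27. access 19: HIT. Cache (LRU->MRU): [37 75 19]
Total: 20 hits, 7 misses, 4 evictions

Answer: 37 75 19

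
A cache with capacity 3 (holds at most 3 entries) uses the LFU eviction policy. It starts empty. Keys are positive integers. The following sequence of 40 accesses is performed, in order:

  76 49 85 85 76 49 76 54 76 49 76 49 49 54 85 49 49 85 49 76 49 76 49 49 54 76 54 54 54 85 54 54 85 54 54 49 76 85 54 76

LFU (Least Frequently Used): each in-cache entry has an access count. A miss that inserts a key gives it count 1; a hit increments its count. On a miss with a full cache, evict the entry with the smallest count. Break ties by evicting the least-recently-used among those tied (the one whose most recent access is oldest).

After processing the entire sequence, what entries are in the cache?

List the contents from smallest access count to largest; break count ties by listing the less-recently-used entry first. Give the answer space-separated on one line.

Answer: 54 76 49

Derivation:
LFU simulation (capacity=3):
  1. access 76: MISS. Cache: [76(c=1)]
  2. access 49: MISS. Cache: [76(c=1) 49(c=1)]
  3. access 85: MISS. Cache: [76(c=1) 49(c=1) 85(c=1)]
  4. access 85: HIT, count now 2. Cache: [76(c=1) 49(c=1) 85(c=2)]
  5. access 76: HIT, count now 2. Cache: [49(c=1) 85(c=2) 76(c=2)]
  6. access 49: HIT, count now 2. Cache: [85(c=2) 76(c=2) 49(c=2)]
  7. access 76: HIT, count now 3. Cache: [85(c=2) 49(c=2) 76(c=3)]
  8. access 54: MISS, evict 85(c=2). Cache: [54(c=1) 49(c=2) 76(c=3)]
  9. access 76: HIT, count now 4. Cache: [54(c=1) 49(c=2) 76(c=4)]
  10. access 49: HIT, count now 3. Cache: [54(c=1) 49(c=3) 76(c=4)]
  11. access 76: HIT, count now 5. Cache: [54(c=1) 49(c=3) 76(c=5)]
  12. access 49: HIT, count now 4. Cache: [54(c=1) 49(c=4) 76(c=5)]
  13. access 49: HIT, count now 5. Cache: [54(c=1) 76(c=5) 49(c=5)]
  14. access 54: HIT, count now 2. Cache: [54(c=2) 76(c=5) 49(c=5)]
  15. access 85: MISS, evict 54(c=2). Cache: [85(c=1) 76(c=5) 49(c=5)]
  16. access 49: HIT, count now 6. Cache: [85(c=1) 76(c=5) 49(c=6)]
  17. access 49: HIT, count now 7. Cache: [85(c=1) 76(c=5) 49(c=7)]
  18. access 85: HIT, count now 2. Cache: [85(c=2) 76(c=5) 49(c=7)]
  19. access 49: HIT, count now 8. Cache: [85(c=2) 76(c=5) 49(c=8)]
  20. access 76: HIT, count now 6. Cache: [85(c=2) 76(c=6) 49(c=8)]
  21. access 49: HIT, count now 9. Cache: [85(c=2) 76(c=6) 49(c=9)]
  22. access 76: HIT, count now 7. Cache: [85(c=2) 76(c=7) 49(c=9)]
  23. access 49: HIT, count now 10. Cache: [85(c=2) 76(c=7) 49(c=10)]
  24. access 49: HIT, count now 11. Cache: [85(c=2) 76(c=7) 49(c=11)]
  25. access 54: MISS, evict 85(c=2). Cache: [54(c=1) 76(c=7) 49(c=11)]
  26. access 76: HIT, count now 8. Cache: [54(c=1) 76(c=8) 49(c=11)]
  27. access 54: HIT, count now 2. Cache: [54(c=2) 76(c=8) 49(c=11)]
  28. access 54: HIT, count now 3. Cache: [54(c=3) 76(c=8) 49(c=11)]
  29. access 54: HIT, count now 4. Cache: [54(c=4) 76(c=8) 49(c=11)]
  30. access 85: MISS, evict 54(c=4). Cache: [85(c=1) 76(c=8) 49(c=11)]
  31. access 54: MISS, evict 85(c=1). Cache: [54(c=1) 76(c=8) 49(c=11)]
  32. access 54: HIT, count now 2. Cache: [54(c=2) 76(c=8) 49(c=11)]
  33. access 85: MISS, evict 54(c=2). Cache: [85(c=1) 76(c=8) 49(c=11)]
  34. access 54: MISS, evict 85(c=1). Cache: [54(c=1) 76(c=8) 49(c=11)]
  35. access 54: HIT, count now 2. Cache: [54(c=2) 76(c=8) 49(c=11)]
  36. access 49: HIT, count now 12. Cache: [54(c=2) 76(c=8) 49(c=12)]
  37. access 76: HIT, count now 9. Cache: [54(c=2) 76(c=9) 49(c=12)]
  38. access 85: MISS, evict 54(c=2). Cache: [85(c=1) 76(c=9) 49(c=12)]
  39. access 54: MISS, evict 85(c=1). Cache: [54(c=1) 76(c=9) 49(c=12)]
  40. access 76: HIT, count now 10. Cache: [54(c=1) 76(c=10) 49(c=12)]
Total: 28 hits, 12 misses, 9 evictions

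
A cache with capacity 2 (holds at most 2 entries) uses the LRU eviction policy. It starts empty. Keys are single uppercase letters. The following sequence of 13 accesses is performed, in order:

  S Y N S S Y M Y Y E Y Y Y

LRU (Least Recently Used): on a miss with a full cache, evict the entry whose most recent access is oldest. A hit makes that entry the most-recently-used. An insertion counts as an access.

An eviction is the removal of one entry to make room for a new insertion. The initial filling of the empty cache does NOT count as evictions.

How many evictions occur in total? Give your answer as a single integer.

LRU simulation (capacity=2):
  1. access S: MISS. Cache (LRU->MRU): [S]
  2. access Y: MISS. Cache (LRU->MRU): [S Y]
  3. access N: MISS, evict S. Cache (LRU->MRU): [Y N]
  4. access S: MISS, evict Y. Cache (LRU->MRU): [N S]
  5. access S: HIT. Cache (LRU->MRU): [N S]
  6. access Y: MISS, evict N. Cache (LRU->MRU): [S Y]
  7. access M: MISS, evict S. Cache (LRU->MRU): [Y M]
  8. access Y: HIT. Cache (LRU->MRU): [M Y]
  9. access Y: HIT. Cache (LRU->MRU): [M Y]
  10. access E: MISS, evict M. Cache (LRU->MRU): [Y E]
  11. access Y: HIT. Cache (LRU->MRU): [E Y]
  12. access Y: HIT. Cache (LRU->MRU): [E Y]
  13. access Y: HIT. Cache (LRU->MRU): [E Y]
Total: 6 hits, 7 misses, 5 evictions

Answer: 5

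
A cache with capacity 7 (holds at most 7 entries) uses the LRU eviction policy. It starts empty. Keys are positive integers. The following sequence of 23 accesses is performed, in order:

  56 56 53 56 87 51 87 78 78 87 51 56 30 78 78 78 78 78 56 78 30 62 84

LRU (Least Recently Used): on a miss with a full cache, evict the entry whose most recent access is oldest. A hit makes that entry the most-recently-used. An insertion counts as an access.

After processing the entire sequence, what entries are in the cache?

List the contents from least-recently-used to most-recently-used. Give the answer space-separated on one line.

LRU simulation (capacity=7):
  1. access 56: MISS. Cache (LRU->MRU): [56]
  2. access 56: HIT. Cache (LRU->MRU): [56]
  3. access 53: MISS. Cache (LRU->MRU): [56 53]
  4. access 56: HIT. Cache (LRU->MRU): [53 56]
  5. access 87: MISS. Cache (LRU->MRU): [53 56 87]
  6. access 51: MISS. Cache (LRU->MRU): [53 56 87 51]
  7. access 87: HIT. Cache (LRU->MRU): [53 56 51 87]
  8. access 78: MISS. Cache (LRU->MRU): [53 56 51 87 78]
  9. access 78: HIT. Cache (LRU->MRU): [53 56 51 87 78]
  10. access 87: HIT. Cache (LRU->MRU): [53 56 51 78 87]
  11. access 51: HIT. Cache (LRU->MRU): [53 56 78 87 51]
  12. access 56: HIT. Cache (LRU->MRU): [53 78 87 51 56]
  13. access 30: MISS. Cache (LRU->MRU): [53 78 87 51 56 30]
  14. access 78: HIT. Cache (LRU->MRU): [53 87 51 56 30 78]
  15. access 78: HIT. Cache (LRU->MRU): [53 87 51 56 30 78]
  16. access 78: HIT. Cache (LRU->MRU): [53 87 51 56 30 78]
  17. access 78: HIT. Cache (LRU->MRU): [53 87 51 56 30 78]
  18. access 78: HIT. Cache (LRU->MRU): [53 87 51 56 30 78]
  19. access 56: HIT. Cache (LRU->MRU): [53 87 51 30 78 56]
  20. access 78: HIT. Cache (LRU->MRU): [53 87 51 30 56 78]
  21. access 30: HIT. Cache (LRU->MRU): [53 87 51 56 78 30]
  22. access 62: MISS. Cache (LRU->MRU): [53 87 51 56 78 30 62]
  23. access 84: MISS, evict 53. Cache (LRU->MRU): [87 51 56 78 30 62 84]
Total: 15 hits, 8 misses, 1 evictions

Answer: 87 51 56 78 30 62 84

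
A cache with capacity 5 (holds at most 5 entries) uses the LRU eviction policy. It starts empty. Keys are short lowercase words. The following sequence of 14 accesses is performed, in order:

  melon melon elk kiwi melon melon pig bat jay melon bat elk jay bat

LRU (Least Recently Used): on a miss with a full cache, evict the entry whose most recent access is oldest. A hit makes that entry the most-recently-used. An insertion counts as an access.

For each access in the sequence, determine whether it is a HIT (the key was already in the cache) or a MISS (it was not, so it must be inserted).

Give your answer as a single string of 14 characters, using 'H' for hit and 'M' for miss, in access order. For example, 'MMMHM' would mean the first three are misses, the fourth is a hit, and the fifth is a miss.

LRU simulation (capacity=5):
  1. access melon: MISS. Cache (LRU->MRU): [melon]
  2. access melon: HIT. Cache (LRU->MRU): [melon]
  3. access elk: MISS. Cache (LRU->MRU): [melon elk]
  4. access kiwi: MISS. Cache (LRU->MRU): [melon elk kiwi]
  5. access melon: HIT. Cache (LRU->MRU): [elk kiwi melon]
  6. access melon: HIT. Cache (LRU->MRU): [elk kiwi melon]
  7. access pig: MISS. Cache (LRU->MRU): [elk kiwi melon pig]
  8. access bat: MISS. Cache (LRU->MRU): [elk kiwi melon pig bat]
  9. access jay: MISS, evict elk. Cache (LRU->MRU): [kiwi melon pig bat jay]
  10. access melon: HIT. Cache (LRU->MRU): [kiwi pig bat jay melon]
  11. access bat: HIT. Cache (LRU->MRU): [kiwi pig jay melon bat]
  12. access elk: MISS, evict kiwi. Cache (LRU->MRU): [pig jay melon bat elk]
  13. access jay: HIT. Cache (LRU->MRU): [pig melon bat elk jay]
  14. access bat: HIT. Cache (LRU->MRU): [pig melon elk jay bat]
Total: 7 hits, 7 misses, 2 evictions

Answer: MHMMHHMMMHHMHH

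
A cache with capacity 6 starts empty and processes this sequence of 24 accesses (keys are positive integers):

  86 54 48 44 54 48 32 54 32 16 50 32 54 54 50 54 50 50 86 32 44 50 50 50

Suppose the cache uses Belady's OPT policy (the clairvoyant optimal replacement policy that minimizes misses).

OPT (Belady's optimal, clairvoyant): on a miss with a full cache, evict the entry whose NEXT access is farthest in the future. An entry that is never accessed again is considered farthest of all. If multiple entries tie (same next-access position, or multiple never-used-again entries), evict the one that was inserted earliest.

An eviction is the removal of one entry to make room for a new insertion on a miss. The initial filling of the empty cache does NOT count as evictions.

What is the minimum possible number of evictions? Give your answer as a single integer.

OPT (Belady) simulation (capacity=6):
  1. access 86: MISS. Cache: [86]
  2. access 54: MISS. Cache: [86 54]
  3. access 48: MISS. Cache: [86 54 48]
  4. access 44: MISS. Cache: [86 54 48 44]
  5. access 54: HIT. Next use of 54: step 8. Cache: [86 54 48 44]
  6. access 48: HIT. Next use of 48: never. Cache: [86 54 48 44]
  7. access 32: MISS. Cache: [86 54 48 44 32]
  8. access 54: HIT. Next use of 54: step 13. Cache: [86 54 48 44 32]
  9. access 32: HIT. Next use of 32: step 12. Cache: [86 54 48 44 32]
  10. access 16: MISS. Cache: [86 54 48 44 32 16]
  11. access 50: MISS, evict 48 (next use: never). Cache: [86 54 44 32 16 50]
  12. access 32: HIT. Next use of 32: step 20. Cache: [86 54 44 32 16 50]
  13. access 54: HIT. Next use of 54: step 14. Cache: [86 54 44 32 16 50]
  14. access 54: HIT. Next use of 54: step 16. Cache: [86 54 44 32 16 50]
  15. access 50: HIT. Next use of 50: step 17. Cache: [86 54 44 32 16 50]
  16. access 54: HIT. Next use of 54: never. Cache: [86 54 44 32 16 50]
  17. access 50: HIT. Next use of 50: step 18. Cache: [86 54 44 32 16 50]
  18. access 50: HIT. Next use of 50: step 22. Cache: [86 54 44 32 16 50]
  19. access 86: HIT. Next use of 86: never. Cache: [86 54 44 32 16 50]
  20. access 32: HIT. Next use of 32: never. Cache: [86 54 44 32 16 50]
  21. access 44: HIT. Next use of 44: never. Cache: [86 54 44 32 16 50]
  22. access 50: HIT. Next use of 50: step 23. Cache: [86 54 44 32 16 50]
  23. access 50: HIT. Next use of 50: step 24. Cache: [86 54 44 32 16 50]
  24. access 50: HIT. Next use of 50: never. Cache: [86 54 44 32 16 50]
Total: 17 hits, 7 misses, 1 evictions

Answer: 1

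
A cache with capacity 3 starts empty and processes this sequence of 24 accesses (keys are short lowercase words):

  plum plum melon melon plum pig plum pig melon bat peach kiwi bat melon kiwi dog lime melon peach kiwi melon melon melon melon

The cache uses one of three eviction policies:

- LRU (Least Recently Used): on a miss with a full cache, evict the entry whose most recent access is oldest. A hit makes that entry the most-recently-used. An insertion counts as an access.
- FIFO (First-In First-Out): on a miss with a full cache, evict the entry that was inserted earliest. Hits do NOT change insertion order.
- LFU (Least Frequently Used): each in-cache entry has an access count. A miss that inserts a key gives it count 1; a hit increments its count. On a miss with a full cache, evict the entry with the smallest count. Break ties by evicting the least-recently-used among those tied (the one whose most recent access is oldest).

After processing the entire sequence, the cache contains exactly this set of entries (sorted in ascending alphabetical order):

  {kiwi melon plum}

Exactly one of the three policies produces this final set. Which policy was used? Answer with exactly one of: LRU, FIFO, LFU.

Answer: LFU

Derivation:
Simulating under each policy and comparing final sets:
  LRU: final set = {kiwi melon peach} -> differs
  FIFO: final set = {kiwi melon peach} -> differs
  LFU: final set = {kiwi melon plum} -> MATCHES target
Only LFU produces the target set.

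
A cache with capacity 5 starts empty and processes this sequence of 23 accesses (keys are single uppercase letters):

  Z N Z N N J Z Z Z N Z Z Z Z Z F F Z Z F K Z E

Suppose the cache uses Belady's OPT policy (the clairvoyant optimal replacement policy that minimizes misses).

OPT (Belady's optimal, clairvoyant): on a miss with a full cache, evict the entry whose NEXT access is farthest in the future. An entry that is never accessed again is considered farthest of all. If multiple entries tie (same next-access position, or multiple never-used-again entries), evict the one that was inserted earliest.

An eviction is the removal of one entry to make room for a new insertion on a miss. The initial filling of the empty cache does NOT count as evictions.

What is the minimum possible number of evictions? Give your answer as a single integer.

OPT (Belady) simulation (capacity=5):
  1. access Z: MISS. Cache: [Z]
  2. access N: MISS. Cache: [Z N]
  3. access Z: HIT. Next use of Z: step 7. Cache: [Z N]
  4. access N: HIT. Next use of N: step 5. Cache: [Z N]
  5. access N: HIT. Next use of N: step 10. Cache: [Z N]
  6. access J: MISS. Cache: [Z N J]
  7. access Z: HIT. Next use of Z: step 8. Cache: [Z N J]
  8. access Z: HIT. Next use of Z: step 9. Cache: [Z N J]
  9. access Z: HIT. Next use of Z: step 11. Cache: [Z N J]
  10. access N: HIT. Next use of N: never. Cache: [Z N J]
  11. access Z: HIT. Next use of Z: step 12. Cache: [Z N J]
  12. access Z: HIT. Next use of Z: step 13. Cache: [Z N J]
  13. access Z: HIT. Next use of Z: step 14. Cache: [Z N J]
  14. access Z: HIT. Next use of Z: step 15. Cache: [Z N J]
  15. access Z: HIT. Next use of Z: step 18. Cache: [Z N J]
  16. access F: MISS. Cache: [Z N J F]
  17. access F: HIT. Next use of F: step 20. Cache: [Z N J F]
  18. access Z: HIT. Next use of Z: step 19. Cache: [Z N J F]
  19. access Z: HIT. Next use of Z: step 22. Cache: [Z N J F]
  20. access F: HIT. Next use of F: never. Cache: [Z N J F]
  21. access K: MISS. Cache: [Z N J F K]
  22. access Z: HIT. Next use of Z: never. Cache: [Z N J F K]
  23. access E: MISS, evict Z (next use: never). Cache: [N J F K E]
Total: 17 hits, 6 misses, 1 evictions

Answer: 1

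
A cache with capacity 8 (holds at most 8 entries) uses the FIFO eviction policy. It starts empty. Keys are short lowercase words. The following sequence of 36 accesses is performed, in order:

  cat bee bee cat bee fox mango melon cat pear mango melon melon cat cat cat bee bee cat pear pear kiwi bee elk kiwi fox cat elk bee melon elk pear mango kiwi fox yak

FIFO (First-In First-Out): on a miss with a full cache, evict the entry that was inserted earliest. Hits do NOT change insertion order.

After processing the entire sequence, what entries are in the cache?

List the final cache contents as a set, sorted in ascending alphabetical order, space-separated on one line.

Answer: bee elk fox kiwi mango melon pear yak

Derivation:
FIFO simulation (capacity=8):
  1. access cat: MISS. Cache (old->new): [cat]
  2. access bee: MISS. Cache (old->new): [cat bee]
  3. access bee: HIT. Cache (old->new): [cat bee]
  4. access cat: HIT. Cache (old->new): [cat bee]
  5. access bee: HIT. Cache (old->new): [cat bee]
  6. access fox: MISS. Cache (old->new): [cat bee fox]
  7. access mango: MISS. Cache (old->new): [cat bee fox mango]
  8. access melon: MISS. Cache (old->new): [cat bee fox mango melon]
  9. access cat: HIT. Cache (old->new): [cat bee fox mango melon]
  10. access pear: MISS. Cache (old->new): [cat bee fox mango melon pear]
  11. access mango: HIT. Cache (old->new): [cat bee fox mango melon pear]
  12. access melon: HIT. Cache (old->new): [cat bee fox mango melon pear]
  13. access melon: HIT. Cache (old->new): [cat bee fox mango melon pear]
  14. access cat: HIT. Cache (old->new): [cat bee fox mango melon pear]
  15. access cat: HIT. Cache (old->new): [cat bee fox mango melon pear]
  16. access cat: HIT. Cache (old->new): [cat bee fox mango melon pear]
  17. access bee: HIT. Cache (old->new): [cat bee fox mango melon pear]
  18. access bee: HIT. Cache (old->new): [cat bee fox mango melon pear]
  19. access cat: HIT. Cache (old->new): [cat bee fox mango melon pear]
  20. access pear: HIT. Cache (old->new): [cat bee fox mango melon pear]
  21. access pear: HIT. Cache (old->new): [cat bee fox mango melon pear]
  22. access kiwi: MISS. Cache (old->new): [cat bee fox mango melon pear kiwi]
  23. access bee: HIT. Cache (old->new): [cat bee fox mango melon pear kiwi]
  24. access elk: MISS. Cache (old->new): [cat bee fox mango melon pear kiwi elk]
  25. access kiwi: HIT. Cache (old->new): [cat bee fox mango melon pear kiwi elk]
  26. access fox: HIT. Cache (old->new): [cat bee fox mango melon pear kiwi elk]
  27. access cat: HIT. Cache (old->new): [cat bee fox mango melon pear kiwi elk]
  28. access elk: HIT. Cache (old->new): [cat bee fox mango melon pear kiwi elk]
  29. access bee: HIT. Cache (old->new): [cat bee fox mango melon pear kiwi elk]
  30. access melon: HIT. Cache (old->new): [cat bee fox mango melon pear kiwi elk]
  31. access elk: HIT. Cache (old->new): [cat bee fox mango melon pear kiwi elk]
  32. access pear: HIT. Cache (old->new): [cat bee fox mango melon pear kiwi elk]
  33. access mango: HIT. Cache (old->new): [cat bee fox mango melon pear kiwi elk]
  34. access kiwi: HIT. Cache (old->new): [cat bee fox mango melon pear kiwi elk]
  35. access fox: HIT. Cache (old->new): [cat bee fox mango melon pear kiwi elk]
  36. access yak: MISS, evict cat. Cache (old->new): [bee fox mango melon pear kiwi elk yak]
Total: 27 hits, 9 misses, 1 evictions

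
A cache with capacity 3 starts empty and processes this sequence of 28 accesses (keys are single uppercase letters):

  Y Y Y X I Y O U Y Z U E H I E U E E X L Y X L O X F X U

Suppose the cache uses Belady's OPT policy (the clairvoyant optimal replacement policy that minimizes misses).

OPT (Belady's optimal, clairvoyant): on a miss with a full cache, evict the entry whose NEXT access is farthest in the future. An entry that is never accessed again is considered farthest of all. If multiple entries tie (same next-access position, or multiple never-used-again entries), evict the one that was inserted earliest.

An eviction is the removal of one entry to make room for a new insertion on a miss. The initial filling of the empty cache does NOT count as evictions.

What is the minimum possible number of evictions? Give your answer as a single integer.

OPT (Belady) simulation (capacity=3):
  1. access Y: MISS. Cache: [Y]
  2. access Y: HIT. Next use of Y: step 3. Cache: [Y]
  3. access Y: HIT. Next use of Y: step 6. Cache: [Y]
  4. access X: MISS. Cache: [Y X]
  5. access I: MISS. Cache: [Y X I]
  6. access Y: HIT. Next use of Y: step 9. Cache: [Y X I]
  7. access O: MISS, evict X (next use: step 19). Cache: [Y I O]
  8. access U: MISS, evict O (next use: step 24). Cache: [Y I U]
  9. access Y: HIT. Next use of Y: step 21. Cache: [Y I U]
  10. access Z: MISS, evict Y (next use: step 21). Cache: [I U Z]
  11. access U: HIT. Next use of U: step 16. Cache: [I U Z]
  12. access E: MISS, evict Z (next use: never). Cache: [I U E]
  13. access H: MISS, evict U (next use: step 16). Cache: [I E H]
  14. access I: HIT. Next use of I: never. Cache: [I E H]
  15. access E: HIT. Next use of E: step 17. Cache: [I E H]
  16. access U: MISS, evict I (next use: never). Cache: [E H U]
  17. access E: HIT. Next use of E: step 18. Cache: [E H U]
  18. access E: HIT. Next use of E: never. Cache: [E H U]
  19. access X: MISS, evict E (next use: never). Cache: [H U X]
  20. access L: MISS, evict H (next use: never). Cache: [U X L]
  21. access Y: MISS, evict U (next use: step 28). Cache: [X L Y]
  22. access X: HIT. Next use of X: step 25. Cache: [X L Y]
  23. access L: HIT. Next use of L: never. Cache: [X L Y]
  24. access O: MISS, evict L (next use: never). Cache: [X Y O]
  25. access X: HIT. Next use of X: step 27. Cache: [X Y O]
  26. access F: MISS, evict Y (next use: never). Cache: [X O F]
  27. access X: HIT. Next use of X: never. Cache: [X O F]
  28. access U: MISS, evict X (next use: never). Cache: [O F U]
Total: 13 hits, 15 misses, 12 evictions

Answer: 12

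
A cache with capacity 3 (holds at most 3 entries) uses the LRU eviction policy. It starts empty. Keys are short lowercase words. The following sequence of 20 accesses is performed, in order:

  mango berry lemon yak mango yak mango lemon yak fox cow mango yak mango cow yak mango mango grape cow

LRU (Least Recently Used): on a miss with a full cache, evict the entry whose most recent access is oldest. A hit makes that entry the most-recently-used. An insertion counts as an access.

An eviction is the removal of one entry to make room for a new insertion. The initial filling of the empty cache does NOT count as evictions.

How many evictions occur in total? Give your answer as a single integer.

LRU simulation (capacity=3):
  1. access mango: MISS. Cache (LRU->MRU): [mango]
  2. access berry: MISS. Cache (LRU->MRU): [mango berry]
  3. access lemon: MISS. Cache (LRU->MRU): [mango berry lemon]
  4. access yak: MISS, evict mango. Cache (LRU->MRU): [berry lemon yak]
  5. access mango: MISS, evict berry. Cache (LRU->MRU): [lemon yak mango]
  6. access yak: HIT. Cache (LRU->MRU): [lemon mango yak]
  7. access mango: HIT. Cache (LRU->MRU): [lemon yak mango]
  8. access lemon: HIT. Cache (LRU->MRU): [yak mango lemon]
  9. access yak: HIT. Cache (LRU->MRU): [mango lemon yak]
  10. access fox: MISS, evict mango. Cache (LRU->MRU): [lemon yak fox]
  11. access cow: MISS, evict lemon. Cache (LRU->MRU): [yak fox cow]
  12. access mango: MISS, evict yak. Cache (LRU->MRU): [fox cow mango]
  13. access yak: MISS, evict fox. Cache (LRU->MRU): [cow mango yak]
  14. access mango: HIT. Cache (LRU->MRU): [cow yak mango]
  15. access cow: HIT. Cache (LRU->MRU): [yak mango cow]
  16. access yak: HIT. Cache (LRU->MRU): [mango cow yak]
  17. access mango: HIT. Cache (LRU->MRU): [cow yak mango]
  18. access mango: HIT. Cache (LRU->MRU): [cow yak mango]
  19. access grape: MISS, evict cow. Cache (LRU->MRU): [yak mango grape]
  20. access cow: MISS, evict yak. Cache (LRU->MRU): [mango grape cow]
Total: 9 hits, 11 misses, 8 evictions

Answer: 8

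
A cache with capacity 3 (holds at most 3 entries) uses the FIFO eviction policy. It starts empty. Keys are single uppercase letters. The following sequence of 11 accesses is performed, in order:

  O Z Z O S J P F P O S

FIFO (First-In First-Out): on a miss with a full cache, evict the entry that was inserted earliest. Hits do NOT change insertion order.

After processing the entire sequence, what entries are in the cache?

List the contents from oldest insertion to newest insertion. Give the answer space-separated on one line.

Answer: F O S

Derivation:
FIFO simulation (capacity=3):
  1. access O: MISS. Cache (old->new): [O]
  2. access Z: MISS. Cache (old->new): [O Z]
  3. access Z: HIT. Cache (old->new): [O Z]
  4. access O: HIT. Cache (old->new): [O Z]
  5. access S: MISS. Cache (old->new): [O Z S]
  6. access J: MISS, evict O. Cache (old->new): [Z S J]
  7. access P: MISS, evict Z. Cache (old->new): [S J P]
  8. access F: MISS, evict S. Cache (old->new): [J P F]
  9. access P: HIT. Cache (old->new): [J P F]
  10. access O: MISS, evict J. Cache (old->new): [P F O]
  11. access S: MISS, evict P. Cache (old->new): [F O S]
Total: 3 hits, 8 misses, 5 evictions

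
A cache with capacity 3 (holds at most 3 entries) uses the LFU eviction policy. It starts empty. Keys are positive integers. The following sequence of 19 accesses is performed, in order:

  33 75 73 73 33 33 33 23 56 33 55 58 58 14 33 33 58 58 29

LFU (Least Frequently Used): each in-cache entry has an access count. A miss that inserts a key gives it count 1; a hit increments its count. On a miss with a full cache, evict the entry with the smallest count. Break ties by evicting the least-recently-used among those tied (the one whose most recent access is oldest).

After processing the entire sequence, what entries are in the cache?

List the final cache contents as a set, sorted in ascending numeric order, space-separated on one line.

Answer: 29 33 58

Derivation:
LFU simulation (capacity=3):
  1. access 33: MISS. Cache: [33(c=1)]
  2. access 75: MISS. Cache: [33(c=1) 75(c=1)]
  3. access 73: MISS. Cache: [33(c=1) 75(c=1) 73(c=1)]
  4. access 73: HIT, count now 2. Cache: [33(c=1) 75(c=1) 73(c=2)]
  5. access 33: HIT, count now 2. Cache: [75(c=1) 73(c=2) 33(c=2)]
  6. access 33: HIT, count now 3. Cache: [75(c=1) 73(c=2) 33(c=3)]
  7. access 33: HIT, count now 4. Cache: [75(c=1) 73(c=2) 33(c=4)]
  8. access 23: MISS, evict 75(c=1). Cache: [23(c=1) 73(c=2) 33(c=4)]
  9. access 56: MISS, evict 23(c=1). Cache: [56(c=1) 73(c=2) 33(c=4)]
  10. access 33: HIT, count now 5. Cache: [56(c=1) 73(c=2) 33(c=5)]
  11. access 55: MISS, evict 56(c=1). Cache: [55(c=1) 73(c=2) 33(c=5)]
  12. access 58: MISS, evict 55(c=1). Cache: [58(c=1) 73(c=2) 33(c=5)]
  13. access 58: HIT, count now 2. Cache: [73(c=2) 58(c=2) 33(c=5)]
  14. access 14: MISS, evict 73(c=2). Cache: [14(c=1) 58(c=2) 33(c=5)]
  15. access 33: HIT, count now 6. Cache: [14(c=1) 58(c=2) 33(c=6)]
  16. access 33: HIT, count now 7. Cache: [14(c=1) 58(c=2) 33(c=7)]
  17. access 58: HIT, count now 3. Cache: [14(c=1) 58(c=3) 33(c=7)]
  18. access 58: HIT, count now 4. Cache: [14(c=1) 58(c=4) 33(c=7)]
  19. access 29: MISS, evict 14(c=1). Cache: [29(c=1) 58(c=4) 33(c=7)]
Total: 10 hits, 9 misses, 6 evictions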